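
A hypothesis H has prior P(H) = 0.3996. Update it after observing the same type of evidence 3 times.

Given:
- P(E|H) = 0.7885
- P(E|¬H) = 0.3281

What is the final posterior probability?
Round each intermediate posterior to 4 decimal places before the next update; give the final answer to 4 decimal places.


Sequential Bayesian updating:

Initial prior: P(H) = 0.3996

Update 1:
  P(E) = 0.7885 × 0.3996 + 0.3281 × 0.6004 = 0.31508460 + 0.19699124 = 0.51207584
  P(H|E) = 0.31508460 / 0.51207584 = 0.6153

Update 2:
  P(E) = 0.7885 × 0.6153 + 0.3281 × 0.3847 = 0.48516405 + 0.12622007 = 0.61138412
  P(H|E) = 0.48516405 / 0.61138412 = 0.7936

Update 3:
  P(E) = 0.7885 × 0.7936 + 0.3281 × 0.2064 = 0.62575360 + 0.06771984 = 0.69347344
  P(H|E) = 0.62575360 / 0.69347344 = 0.9023

Final posterior: 0.9023


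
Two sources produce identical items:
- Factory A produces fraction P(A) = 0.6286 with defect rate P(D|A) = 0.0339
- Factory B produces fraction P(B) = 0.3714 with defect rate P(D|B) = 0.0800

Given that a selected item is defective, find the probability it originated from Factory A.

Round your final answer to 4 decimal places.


Let A = from Factory A, D = defective

Given:
- P(A) = 0.6286, P(B) = 0.3714
- P(D|A) = 0.0339, P(D|B) = 0.0800

Step 1: Find P(D)
P(D) = P(D|A)P(A) + P(D|B)P(B)
     = 0.0339 × 0.6286 + 0.0800 × 0.3714
     = 0.02130954 + 0.02971200
     = 0.05102154

Step 2: Apply Bayes' theorem
P(A|D) = P(D|A)P(A) / P(D)
       = 0.02130954 / 0.05102154
       = 0.4177


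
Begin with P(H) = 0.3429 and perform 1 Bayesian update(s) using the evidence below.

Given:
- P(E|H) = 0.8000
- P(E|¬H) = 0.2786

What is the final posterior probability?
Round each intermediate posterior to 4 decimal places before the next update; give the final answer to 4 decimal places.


Sequential Bayesian updating:

Initial prior: P(H) = 0.3429

Update 1:
  P(E) = 0.8000 × 0.3429 + 0.2786 × 0.6571 = 0.27432000 + 0.18306806 = 0.45738806
  P(H|E) = 0.27432000 / 0.45738806 = 0.5998

Final posterior: 0.5998


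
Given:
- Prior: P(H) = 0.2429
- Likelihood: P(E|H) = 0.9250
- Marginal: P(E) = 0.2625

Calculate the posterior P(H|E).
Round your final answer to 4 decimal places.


Using Bayes' theorem:

P(H|E) = P(E|H) × P(H) / P(E)
       = 0.9250 × 0.2429 / 0.2625
       = 0.22468250 / 0.2625
       = 0.8559

The evidence strengthens our belief in H.
Prior: 0.2429 → Posterior: 0.8559


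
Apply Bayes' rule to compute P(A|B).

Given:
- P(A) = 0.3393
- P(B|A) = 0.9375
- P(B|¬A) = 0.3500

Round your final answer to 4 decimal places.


Bayes' theorem: P(A|B) = P(B|A) × P(A) / P(B)

Step 1: Calculate P(B) using law of total probability
P(B) = P(B|A)P(A) + P(B|¬A)P(¬A)
     = 0.9375 × 0.3393 + 0.3500 × 0.6607
     = 0.31809375 + 0.23124500
     = 0.54933875

Step 2: Apply Bayes' theorem
P(A|B) = P(B|A) × P(A) / P(B)
       = 0.31809375 / 0.54933875
       = 0.5790


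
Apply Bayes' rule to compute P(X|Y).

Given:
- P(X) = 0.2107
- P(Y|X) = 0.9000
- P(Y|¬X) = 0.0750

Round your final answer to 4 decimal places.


Bayes' theorem: P(X|Y) = P(Y|X) × P(X) / P(Y)

Step 1: Calculate P(Y) using law of total probability
P(Y) = P(Y|X)P(X) + P(Y|¬X)P(¬X)
     = 0.9000 × 0.2107 + 0.0750 × 0.7893
     = 0.18963000 + 0.05919750
     = 0.24882750

Step 2: Apply Bayes' theorem
P(X|Y) = P(Y|X) × P(X) / P(Y)
       = 0.18963000 / 0.24882750
       = 0.7621


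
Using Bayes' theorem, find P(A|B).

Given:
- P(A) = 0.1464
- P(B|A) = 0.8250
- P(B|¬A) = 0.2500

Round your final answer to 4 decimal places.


Bayes' theorem: P(A|B) = P(B|A) × P(A) / P(B)

Step 1: Calculate P(B) using law of total probability
P(B) = P(B|A)P(A) + P(B|¬A)P(¬A)
     = 0.8250 × 0.1464 + 0.2500 × 0.8536
     = 0.12078000 + 0.21340000
     = 0.33418000

Step 2: Apply Bayes' theorem
P(A|B) = P(B|A) × P(A) / P(B)
       = 0.12078000 / 0.33418000
       = 0.3614


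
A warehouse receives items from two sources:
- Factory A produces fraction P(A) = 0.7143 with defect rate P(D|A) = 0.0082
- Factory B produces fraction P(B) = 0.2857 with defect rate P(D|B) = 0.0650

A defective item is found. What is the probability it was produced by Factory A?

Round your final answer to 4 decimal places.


Let A = from Factory A, D = defective

Given:
- P(A) = 0.7143, P(B) = 0.2857
- P(D|A) = 0.0082, P(D|B) = 0.0650

Step 1: Find P(D)
P(D) = P(D|A)P(A) + P(D|B)P(B)
     = 0.0082 × 0.7143 + 0.0650 × 0.2857
     = 0.00585726 + 0.01857050
     = 0.02442776

Step 2: Apply Bayes' theorem
P(A|D) = P(D|A)P(A) / P(D)
       = 0.00585726 / 0.02442776
       = 0.2398


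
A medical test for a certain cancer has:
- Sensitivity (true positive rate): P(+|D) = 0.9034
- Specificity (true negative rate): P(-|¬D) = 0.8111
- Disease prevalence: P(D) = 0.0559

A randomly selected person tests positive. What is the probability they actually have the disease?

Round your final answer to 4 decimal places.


Let D = has disease, + = positive test

Given:
- P(D) = 0.0559 (prevalence)
- P(+|D) = 0.9034 (sensitivity)
- P(-|¬D) = 0.8111 (specificity)
- P(+|¬D) = 0.1889 (false positive rate = 1 - specificity)

Step 1: Find P(+)
P(+) = P(+|D)P(D) + P(+|¬D)P(¬D)
     = 0.9034 × 0.0559 + 0.1889 × 0.9441
     = 0.05050006 + 0.17834049
     = 0.22884055

Step 2: Apply Bayes' theorem for P(D|+)
P(D|+) = P(+|D)P(D) / P(+)
       = 0.05050006 / 0.22884055
       = 0.2207


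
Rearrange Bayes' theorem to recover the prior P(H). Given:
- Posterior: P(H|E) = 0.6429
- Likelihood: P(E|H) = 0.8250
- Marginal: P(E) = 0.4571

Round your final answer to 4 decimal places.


From Bayes' theorem: P(H|E) = P(E|H) × P(H) / P(E)

Rearranging for P(H):
P(H) = P(H|E) × P(E) / P(E|H)
     = 0.6429 × 0.4571 / 0.8250
     = 0.29386959 / 0.8250
     = 0.3562


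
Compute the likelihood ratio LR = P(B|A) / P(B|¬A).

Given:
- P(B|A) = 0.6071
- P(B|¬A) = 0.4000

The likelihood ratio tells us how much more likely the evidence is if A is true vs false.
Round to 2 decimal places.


Likelihood Ratio (LR) = P(B|A) / P(B|¬A)

LR = 0.6071 / 0.4000
   = 1.52

The evidence is 1.52 times more likely if A is true than if A is false.
Because LR exceeds 1, B is evidence for A.


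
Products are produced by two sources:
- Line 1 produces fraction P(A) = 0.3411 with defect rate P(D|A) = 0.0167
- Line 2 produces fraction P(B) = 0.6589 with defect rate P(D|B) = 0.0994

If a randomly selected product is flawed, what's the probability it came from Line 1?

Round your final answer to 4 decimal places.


Let A = from Line 1, D = flawed

Given:
- P(A) = 0.3411, P(B) = 0.6589
- P(D|A) = 0.0167, P(D|B) = 0.0994

Step 1: Find P(D)
P(D) = P(D|A)P(A) + P(D|B)P(B)
     = 0.0167 × 0.3411 + 0.0994 × 0.6589
     = 0.00569637 + 0.06549466
     = 0.07119103

Step 2: Apply Bayes' theorem
P(A|D) = P(D|A)P(A) / P(D)
       = 0.00569637 / 0.07119103
       = 0.0800


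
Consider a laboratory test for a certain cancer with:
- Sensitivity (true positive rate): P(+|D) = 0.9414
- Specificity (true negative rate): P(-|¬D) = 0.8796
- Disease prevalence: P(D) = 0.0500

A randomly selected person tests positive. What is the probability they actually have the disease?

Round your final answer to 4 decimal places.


Let D = has disease, + = positive test

Given:
- P(D) = 0.0500 (prevalence)
- P(+|D) = 0.9414 (sensitivity)
- P(-|¬D) = 0.8796 (specificity)
- P(+|¬D) = 0.1204 (false positive rate = 1 - specificity)

Step 1: Find P(+)
P(+) = P(+|D)P(D) + P(+|¬D)P(¬D)
     = 0.9414 × 0.0500 + 0.1204 × 0.9500
     = 0.04707000 + 0.11438000
     = 0.16145000

Step 2: Apply Bayes' theorem for P(D|+)
P(D|+) = P(+|D)P(D) / P(+)
       = 0.04707000 / 0.16145000
       = 0.2915


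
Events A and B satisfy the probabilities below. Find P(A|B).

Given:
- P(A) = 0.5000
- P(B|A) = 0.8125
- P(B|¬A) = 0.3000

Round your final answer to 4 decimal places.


Bayes' theorem: P(A|B) = P(B|A) × P(A) / P(B)

Step 1: Calculate P(B) using law of total probability
P(B) = P(B|A)P(A) + P(B|¬A)P(¬A)
     = 0.8125 × 0.5000 + 0.3000 × 0.5000
     = 0.40625000 + 0.15000000
     = 0.55625000

Step 2: Apply Bayes' theorem
P(A|B) = P(B|A) × P(A) / P(B)
       = 0.40625000 / 0.55625000
       = 0.7303


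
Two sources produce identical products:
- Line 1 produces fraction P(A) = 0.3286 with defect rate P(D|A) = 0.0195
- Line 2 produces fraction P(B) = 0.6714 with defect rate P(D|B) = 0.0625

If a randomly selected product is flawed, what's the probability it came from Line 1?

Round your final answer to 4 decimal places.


Let A = from Line 1, D = flawed

Given:
- P(A) = 0.3286, P(B) = 0.6714
- P(D|A) = 0.0195, P(D|B) = 0.0625

Step 1: Find P(D)
P(D) = P(D|A)P(A) + P(D|B)P(B)
     = 0.0195 × 0.3286 + 0.0625 × 0.6714
     = 0.00640770 + 0.04196250
     = 0.04837020

Step 2: Apply Bayes' theorem
P(A|D) = P(D|A)P(A) / P(D)
       = 0.00640770 / 0.04837020
       = 0.1325


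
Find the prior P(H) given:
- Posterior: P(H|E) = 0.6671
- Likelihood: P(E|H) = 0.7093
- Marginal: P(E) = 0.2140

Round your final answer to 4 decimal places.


From Bayes' theorem: P(H|E) = P(E|H) × P(H) / P(E)

Rearranging for P(H):
P(H) = P(H|E) × P(E) / P(E|H)
     = 0.6671 × 0.2140 / 0.7093
     = 0.14275940 / 0.7093
     = 0.2013


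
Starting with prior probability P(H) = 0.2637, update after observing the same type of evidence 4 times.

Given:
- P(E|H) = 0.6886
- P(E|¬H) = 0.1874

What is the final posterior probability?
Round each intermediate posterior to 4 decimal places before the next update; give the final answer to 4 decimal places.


Sequential Bayesian updating:

Initial prior: P(H) = 0.2637

Update 1:
  P(E) = 0.6886 × 0.2637 + 0.1874 × 0.7363 = 0.18158382 + 0.13798262 = 0.31956644
  P(H|E) = 0.18158382 / 0.31956644 = 0.5682

Update 2:
  P(E) = 0.6886 × 0.5682 + 0.1874 × 0.4318 = 0.39126252 + 0.08091932 = 0.47218184
  P(H|E) = 0.39126252 / 0.47218184 = 0.8286

Update 3:
  P(E) = 0.6886 × 0.8286 + 0.1874 × 0.1714 = 0.57057396 + 0.03212036 = 0.60269432
  P(H|E) = 0.57057396 / 0.60269432 = 0.9467

Update 4:
  P(E) = 0.6886 × 0.9467 + 0.1874 × 0.0533 = 0.65189762 + 0.00998842 = 0.66188604
  P(H|E) = 0.65189762 / 0.66188604 = 0.9849

Final posterior: 0.9849


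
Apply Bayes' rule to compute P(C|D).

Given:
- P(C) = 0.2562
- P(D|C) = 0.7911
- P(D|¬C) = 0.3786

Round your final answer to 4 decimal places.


Bayes' theorem: P(C|D) = P(D|C) × P(C) / P(D)

Step 1: Calculate P(D) using law of total probability
P(D) = P(D|C)P(C) + P(D|¬C)P(¬C)
     = 0.7911 × 0.2562 + 0.3786 × 0.7438
     = 0.20267982 + 0.28160268
     = 0.48428250

Step 2: Apply Bayes' theorem
P(C|D) = P(D|C) × P(C) / P(D)
       = 0.20267982 / 0.48428250
       = 0.4185


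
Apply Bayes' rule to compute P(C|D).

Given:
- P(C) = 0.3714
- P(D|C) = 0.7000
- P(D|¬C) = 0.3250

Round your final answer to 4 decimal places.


Bayes' theorem: P(C|D) = P(D|C) × P(C) / P(D)

Step 1: Calculate P(D) using law of total probability
P(D) = P(D|C)P(C) + P(D|¬C)P(¬C)
     = 0.7000 × 0.3714 + 0.3250 × 0.6286
     = 0.25998000 + 0.20429500
     = 0.46427500

Step 2: Apply Bayes' theorem
P(C|D) = P(D|C) × P(C) / P(D)
       = 0.25998000 / 0.46427500
       = 0.5600


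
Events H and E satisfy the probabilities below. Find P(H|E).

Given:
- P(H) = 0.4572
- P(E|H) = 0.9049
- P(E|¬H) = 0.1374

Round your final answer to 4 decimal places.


Bayes' theorem: P(H|E) = P(E|H) × P(H) / P(E)

Step 1: Calculate P(E) using law of total probability
P(E) = P(E|H)P(H) + P(E|¬H)P(¬H)
     = 0.9049 × 0.4572 + 0.1374 × 0.5428
     = 0.41372028 + 0.07458072
     = 0.48830100

Step 2: Apply Bayes' theorem
P(H|E) = P(E|H) × P(H) / P(E)
       = 0.41372028 / 0.48830100
       = 0.8473


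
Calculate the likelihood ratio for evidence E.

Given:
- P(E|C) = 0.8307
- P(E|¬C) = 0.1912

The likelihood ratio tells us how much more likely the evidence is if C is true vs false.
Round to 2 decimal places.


Likelihood Ratio (LR) = P(E|C) / P(E|¬C)

LR = 0.8307 / 0.1912
   = 4.34

The evidence is 4.34 times more likely if C is true than if C is false.
Since LR > 1, the evidence supports C over ¬C.


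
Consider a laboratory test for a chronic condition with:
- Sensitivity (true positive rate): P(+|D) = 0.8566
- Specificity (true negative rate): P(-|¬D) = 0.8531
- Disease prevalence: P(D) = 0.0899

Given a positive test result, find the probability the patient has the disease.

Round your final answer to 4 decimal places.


Let D = has disease, + = positive test

Given:
- P(D) = 0.0899 (prevalence)
- P(+|D) = 0.8566 (sensitivity)
- P(-|¬D) = 0.8531 (specificity)
- P(+|¬D) = 0.1469 (false positive rate = 1 - specificity)

Step 1: Find P(+)
P(+) = P(+|D)P(D) + P(+|¬D)P(¬D)
     = 0.8566 × 0.0899 + 0.1469 × 0.9101
     = 0.07700834 + 0.13369369
     = 0.21070203

Step 2: Apply Bayes' theorem for P(D|+)
P(D|+) = P(+|D)P(D) / P(+)
       = 0.07700834 / 0.21070203
       = 0.3655


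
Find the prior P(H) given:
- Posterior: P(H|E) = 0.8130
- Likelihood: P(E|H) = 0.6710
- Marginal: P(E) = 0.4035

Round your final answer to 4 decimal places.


From Bayes' theorem: P(H|E) = P(E|H) × P(H) / P(E)

Rearranging for P(H):
P(H) = P(H|E) × P(E) / P(E|H)
     = 0.8130 × 0.4035 / 0.6710
     = 0.32804550 / 0.6710
     = 0.4889


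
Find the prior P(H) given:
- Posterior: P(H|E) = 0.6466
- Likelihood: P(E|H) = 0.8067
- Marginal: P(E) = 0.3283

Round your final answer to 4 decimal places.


From Bayes' theorem: P(H|E) = P(E|H) × P(H) / P(E)

Rearranging for P(H):
P(H) = P(H|E) × P(E) / P(E|H)
     = 0.6466 × 0.3283 / 0.8067
     = 0.21227878 / 0.8067
     = 0.2631


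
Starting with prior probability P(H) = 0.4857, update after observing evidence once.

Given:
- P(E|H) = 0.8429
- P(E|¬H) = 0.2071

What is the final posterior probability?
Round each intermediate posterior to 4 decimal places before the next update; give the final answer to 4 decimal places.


Sequential Bayesian updating:

Initial prior: P(H) = 0.4857

Update 1:
  P(E) = 0.8429 × 0.4857 + 0.2071 × 0.5143 = 0.40939653 + 0.10651153 = 0.51590806
  P(H|E) = 0.40939653 / 0.51590806 = 0.7935

Final posterior: 0.7935


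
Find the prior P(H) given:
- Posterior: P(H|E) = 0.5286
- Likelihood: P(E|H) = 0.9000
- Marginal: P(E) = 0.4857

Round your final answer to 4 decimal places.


From Bayes' theorem: P(H|E) = P(E|H) × P(H) / P(E)

Rearranging for P(H):
P(H) = P(H|E) × P(E) / P(E|H)
     = 0.5286 × 0.4857 / 0.9000
     = 0.25674102 / 0.9000
     = 0.2853


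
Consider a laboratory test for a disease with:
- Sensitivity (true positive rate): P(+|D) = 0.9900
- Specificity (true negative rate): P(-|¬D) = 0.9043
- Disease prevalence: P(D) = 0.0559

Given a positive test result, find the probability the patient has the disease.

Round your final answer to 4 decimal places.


Let D = has disease, + = positive test

Given:
- P(D) = 0.0559 (prevalence)
- P(+|D) = 0.9900 (sensitivity)
- P(-|¬D) = 0.9043 (specificity)
- P(+|¬D) = 0.0957 (false positive rate = 1 - specificity)

Step 1: Find P(+)
P(+) = P(+|D)P(D) + P(+|¬D)P(¬D)
     = 0.9900 × 0.0559 + 0.0957 × 0.9441
     = 0.05534100 + 0.09035037
     = 0.14569137

Step 2: Apply Bayes' theorem for P(D|+)
P(D|+) = P(+|D)P(D) / P(+)
       = 0.05534100 / 0.14569137
       = 0.3799


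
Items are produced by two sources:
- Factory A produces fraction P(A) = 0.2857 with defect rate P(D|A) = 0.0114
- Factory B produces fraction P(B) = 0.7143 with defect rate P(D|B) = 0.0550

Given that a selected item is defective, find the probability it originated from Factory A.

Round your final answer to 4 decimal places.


Let A = from Factory A, D = defective

Given:
- P(A) = 0.2857, P(B) = 0.7143
- P(D|A) = 0.0114, P(D|B) = 0.0550

Step 1: Find P(D)
P(D) = P(D|A)P(A) + P(D|B)P(B)
     = 0.0114 × 0.2857 + 0.0550 × 0.7143
     = 0.00325698 + 0.03928650
     = 0.04254348

Step 2: Apply Bayes' theorem
P(A|D) = P(D|A)P(A) / P(D)
       = 0.00325698 / 0.04254348
       = 0.0766


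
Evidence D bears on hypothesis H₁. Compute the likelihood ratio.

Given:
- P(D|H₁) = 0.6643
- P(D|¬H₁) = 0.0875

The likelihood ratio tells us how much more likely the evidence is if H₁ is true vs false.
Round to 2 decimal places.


Likelihood Ratio (LR) = P(D|H₁) / P(D|¬H₁)

LR = 0.6643 / 0.0875
   = 7.59

The evidence is 7.59 times more likely if H₁ is true than if H₁ is false.
Since LR > 1, the evidence supports H₁ over ¬H₁.


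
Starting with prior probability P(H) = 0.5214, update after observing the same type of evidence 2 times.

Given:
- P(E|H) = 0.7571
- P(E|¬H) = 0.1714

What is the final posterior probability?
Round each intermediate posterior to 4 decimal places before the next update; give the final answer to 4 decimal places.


Sequential Bayesian updating:

Initial prior: P(H) = 0.5214

Update 1:
  P(E) = 0.7571 × 0.5214 + 0.1714 × 0.4786 = 0.39475194 + 0.08203204 = 0.47678398
  P(H|E) = 0.39475194 / 0.47678398 = 0.8279

Update 2:
  P(E) = 0.7571 × 0.8279 + 0.1714 × 0.1721 = 0.62680309 + 0.02949794 = 0.65630103
  P(H|E) = 0.62680309 / 0.65630103 = 0.9551

Final posterior: 0.9551


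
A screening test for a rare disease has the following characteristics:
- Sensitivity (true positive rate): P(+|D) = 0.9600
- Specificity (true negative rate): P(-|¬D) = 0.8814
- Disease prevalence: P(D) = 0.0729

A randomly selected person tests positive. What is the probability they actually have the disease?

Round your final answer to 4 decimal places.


Let D = has disease, + = positive test

Given:
- P(D) = 0.0729 (prevalence)
- P(+|D) = 0.9600 (sensitivity)
- P(-|¬D) = 0.8814 (specificity)
- P(+|¬D) = 0.1186 (false positive rate = 1 - specificity)

Step 1: Find P(+)
P(+) = P(+|D)P(D) + P(+|¬D)P(¬D)
     = 0.9600 × 0.0729 + 0.1186 × 0.9271
     = 0.06998400 + 0.10995406
     = 0.17993806

Step 2: Apply Bayes' theorem for P(D|+)
P(D|+) = P(+|D)P(D) / P(+)
       = 0.06998400 / 0.17993806
       = 0.3889


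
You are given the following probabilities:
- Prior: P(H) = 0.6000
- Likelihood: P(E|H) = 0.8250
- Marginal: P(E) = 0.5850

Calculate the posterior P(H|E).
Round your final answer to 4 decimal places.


Using Bayes' theorem:

P(H|E) = P(E|H) × P(H) / P(E)
       = 0.8250 × 0.6000 / 0.5850
       = 0.49500000 / 0.5850
       = 0.8462

The evidence strengthens our belief in H.
Prior: 0.6000 → Posterior: 0.8462


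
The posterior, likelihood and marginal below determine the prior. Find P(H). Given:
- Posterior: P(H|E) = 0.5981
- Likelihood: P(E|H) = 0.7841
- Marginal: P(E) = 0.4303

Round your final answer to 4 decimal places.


From Bayes' theorem: P(H|E) = P(E|H) × P(H) / P(E)

Rearranging for P(H):
P(H) = P(H|E) × P(E) / P(E|H)
     = 0.5981 × 0.4303 / 0.7841
     = 0.25736243 / 0.7841
     = 0.3282


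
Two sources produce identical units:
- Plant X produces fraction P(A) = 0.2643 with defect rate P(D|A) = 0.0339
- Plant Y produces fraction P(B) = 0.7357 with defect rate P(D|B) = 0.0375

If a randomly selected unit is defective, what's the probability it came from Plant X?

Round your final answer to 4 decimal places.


Let A = from Plant X, D = defective

Given:
- P(A) = 0.2643, P(B) = 0.7357
- P(D|A) = 0.0339, P(D|B) = 0.0375

Step 1: Find P(D)
P(D) = P(D|A)P(A) + P(D|B)P(B)
     = 0.0339 × 0.2643 + 0.0375 × 0.7357
     = 0.00895977 + 0.02758875
     = 0.03654852

Step 2: Apply Bayes' theorem
P(A|D) = P(D|A)P(A) / P(D)
       = 0.00895977 / 0.03654852
       = 0.2451


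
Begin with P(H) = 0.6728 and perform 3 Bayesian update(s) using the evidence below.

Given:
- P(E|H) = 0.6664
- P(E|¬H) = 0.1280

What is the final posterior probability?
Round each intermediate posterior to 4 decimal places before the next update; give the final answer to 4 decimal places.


Sequential Bayesian updating:

Initial prior: P(H) = 0.6728

Update 1:
  P(E) = 0.6664 × 0.6728 + 0.1280 × 0.3272 = 0.44835392 + 0.04188160 = 0.49023552
  P(H|E) = 0.44835392 / 0.49023552 = 0.9146

Update 2:
  P(E) = 0.6664 × 0.9146 + 0.1280 × 0.0854 = 0.60948944 + 0.01093120 = 0.62042064
  P(H|E) = 0.60948944 / 0.62042064 = 0.9824

Update 3:
  P(E) = 0.6664 × 0.9824 + 0.1280 × 0.0176 = 0.65467136 + 0.00225280 = 0.65692416
  P(H|E) = 0.65467136 / 0.65692416 = 0.9966

Final posterior: 0.9966


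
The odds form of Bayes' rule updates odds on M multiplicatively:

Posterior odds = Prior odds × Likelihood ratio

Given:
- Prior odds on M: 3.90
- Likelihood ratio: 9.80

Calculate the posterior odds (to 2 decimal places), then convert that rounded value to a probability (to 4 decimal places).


Step 1: Calculate posterior odds
Posterior odds = Prior odds × LR
               = 3.90 × 9.80
               = 38.22

Step 2: Convert to probability
P(M|E) = Posterior odds / (1 + Posterior odds)
       = 38.22 / (1 + 38.22)
       = 38.22 / 39.22
       = 0.9745

The evidence increased P(M) from 0.7959 to 0.9745.


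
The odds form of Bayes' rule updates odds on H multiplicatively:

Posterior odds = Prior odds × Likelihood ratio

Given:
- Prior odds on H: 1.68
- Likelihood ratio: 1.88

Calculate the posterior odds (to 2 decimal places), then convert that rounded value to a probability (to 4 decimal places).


Step 1: Calculate posterior odds
Posterior odds = Prior odds × LR
               = 1.68 × 1.88
               = 3.16

Step 2: Convert to probability
P(H|E) = Posterior odds / (1 + Posterior odds)
       = 3.16 / (1 + 3.16)
       = 3.16 / 4.16
       = 0.7596

The evidence increased P(H) from 0.6269 to 0.7596.


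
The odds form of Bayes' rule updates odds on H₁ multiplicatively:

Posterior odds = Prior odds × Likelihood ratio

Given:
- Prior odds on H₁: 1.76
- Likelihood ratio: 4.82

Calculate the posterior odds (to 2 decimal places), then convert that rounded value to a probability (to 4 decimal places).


Step 1: Calculate posterior odds
Posterior odds = Prior odds × LR
               = 1.76 × 4.82
               = 8.48

Step 2: Convert to probability
P(H₁|E) = Posterior odds / (1 + Posterior odds)
       = 8.48 / (1 + 8.48)
       = 8.48 / 9.48
       = 0.8945

The evidence increased P(H₁) from 0.6377 to 0.8945.


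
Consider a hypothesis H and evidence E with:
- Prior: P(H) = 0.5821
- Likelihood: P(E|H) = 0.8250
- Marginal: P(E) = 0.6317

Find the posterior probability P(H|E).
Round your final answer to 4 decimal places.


Using Bayes' theorem:

P(H|E) = P(E|H) × P(H) / P(E)
       = 0.8250 × 0.5821 / 0.6317
       = 0.48023250 / 0.6317
       = 0.7602

The evidence strengthens our belief in H.
Prior: 0.5821 → Posterior: 0.7602


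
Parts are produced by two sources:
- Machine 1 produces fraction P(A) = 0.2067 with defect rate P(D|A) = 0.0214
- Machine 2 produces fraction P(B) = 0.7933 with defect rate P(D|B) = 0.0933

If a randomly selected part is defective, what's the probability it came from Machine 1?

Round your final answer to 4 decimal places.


Let A = from Machine 1, D = defective

Given:
- P(A) = 0.2067, P(B) = 0.7933
- P(D|A) = 0.0214, P(D|B) = 0.0933

Step 1: Find P(D)
P(D) = P(D|A)P(A) + P(D|B)P(B)
     = 0.0214 × 0.2067 + 0.0933 × 0.7933
     = 0.00442338 + 0.07401489
     = 0.07843827

Step 2: Apply Bayes' theorem
P(A|D) = P(D|A)P(A) / P(D)
       = 0.00442338 / 0.07843827
       = 0.0564


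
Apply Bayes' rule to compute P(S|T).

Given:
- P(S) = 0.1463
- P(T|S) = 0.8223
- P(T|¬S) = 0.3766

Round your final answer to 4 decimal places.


Bayes' theorem: P(S|T) = P(T|S) × P(S) / P(T)

Step 1: Calculate P(T) using law of total probability
P(T) = P(T|S)P(S) + P(T|¬S)P(¬S)
     = 0.8223 × 0.1463 + 0.3766 × 0.8537
     = 0.12030249 + 0.32150342
     = 0.44180591

Step 2: Apply Bayes' theorem
P(S|T) = P(T|S) × P(S) / P(T)
       = 0.12030249 / 0.44180591
       = 0.2723


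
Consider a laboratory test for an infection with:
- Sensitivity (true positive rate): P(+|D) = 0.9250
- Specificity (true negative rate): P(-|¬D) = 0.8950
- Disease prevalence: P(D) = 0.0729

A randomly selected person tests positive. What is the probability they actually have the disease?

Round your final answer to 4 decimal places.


Let D = has disease, + = positive test

Given:
- P(D) = 0.0729 (prevalence)
- P(+|D) = 0.9250 (sensitivity)
- P(-|¬D) = 0.8950 (specificity)
- P(+|¬D) = 0.1050 (false positive rate = 1 - specificity)

Step 1: Find P(+)
P(+) = P(+|D)P(D) + P(+|¬D)P(¬D)
     = 0.9250 × 0.0729 + 0.1050 × 0.9271
     = 0.06743250 + 0.09734550
     = 0.16477800

Step 2: Apply Bayes' theorem for P(D|+)
P(D|+) = P(+|D)P(D) / P(+)
       = 0.06743250 / 0.16477800
       = 0.4092


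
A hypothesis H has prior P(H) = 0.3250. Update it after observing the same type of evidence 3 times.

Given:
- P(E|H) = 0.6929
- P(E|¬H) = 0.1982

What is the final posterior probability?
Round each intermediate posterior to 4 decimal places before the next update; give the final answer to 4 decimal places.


Sequential Bayesian updating:

Initial prior: P(H) = 0.3250

Update 1:
  P(E) = 0.6929 × 0.3250 + 0.1982 × 0.6750 = 0.22519250 + 0.13378500 = 0.35897750
  P(H|E) = 0.22519250 / 0.35897750 = 0.6273

Update 2:
  P(E) = 0.6929 × 0.6273 + 0.1982 × 0.3727 = 0.43465617 + 0.07386914 = 0.50852531
  P(H|E) = 0.43465617 / 0.50852531 = 0.8547

Update 3:
  P(E) = 0.6929 × 0.8547 + 0.1982 × 0.1453 = 0.59222163 + 0.02879846 = 0.62102009
  P(H|E) = 0.59222163 / 0.62102009 = 0.9536

Final posterior: 0.9536


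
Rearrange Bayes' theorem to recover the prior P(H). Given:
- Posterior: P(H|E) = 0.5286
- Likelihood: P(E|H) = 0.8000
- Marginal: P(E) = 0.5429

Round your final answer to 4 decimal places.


From Bayes' theorem: P(H|E) = P(E|H) × P(H) / P(E)

Rearranging for P(H):
P(H) = P(H|E) × P(E) / P(E|H)
     = 0.5286 × 0.5429 / 0.8000
     = 0.28697694 / 0.8000
     = 0.3587


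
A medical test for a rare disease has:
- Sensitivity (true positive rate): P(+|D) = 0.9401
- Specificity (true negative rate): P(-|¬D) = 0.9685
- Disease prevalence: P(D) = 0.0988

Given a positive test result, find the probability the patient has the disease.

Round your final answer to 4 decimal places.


Let D = has disease, + = positive test

Given:
- P(D) = 0.0988 (prevalence)
- P(+|D) = 0.9401 (sensitivity)
- P(-|¬D) = 0.9685 (specificity)
- P(+|¬D) = 0.0315 (false positive rate = 1 - specificity)

Step 1: Find P(+)
P(+) = P(+|D)P(D) + P(+|¬D)P(¬D)
     = 0.9401 × 0.0988 + 0.0315 × 0.9012
     = 0.09288188 + 0.02838780
     = 0.12126968

Step 2: Apply Bayes' theorem for P(D|+)
P(D|+) = P(+|D)P(D) / P(+)
       = 0.09288188 / 0.12126968
       = 0.7659


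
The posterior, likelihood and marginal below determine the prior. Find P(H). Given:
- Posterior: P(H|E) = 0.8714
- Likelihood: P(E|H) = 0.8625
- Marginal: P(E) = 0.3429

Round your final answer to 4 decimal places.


From Bayes' theorem: P(H|E) = P(E|H) × P(H) / P(E)

Rearranging for P(H):
P(H) = P(H|E) × P(E) / P(E|H)
     = 0.8714 × 0.3429 / 0.8625
     = 0.29880306 / 0.8625
     = 0.3464


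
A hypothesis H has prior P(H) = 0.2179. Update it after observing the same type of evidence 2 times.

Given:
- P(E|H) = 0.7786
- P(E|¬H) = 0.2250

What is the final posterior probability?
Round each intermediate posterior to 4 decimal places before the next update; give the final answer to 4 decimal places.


Sequential Bayesian updating:

Initial prior: P(H) = 0.2179

Update 1:
  P(E) = 0.7786 × 0.2179 + 0.2250 × 0.7821 = 0.16965694 + 0.17597250 = 0.34562944
  P(H|E) = 0.16965694 / 0.34562944 = 0.4909

Update 2:
  P(E) = 0.7786 × 0.4909 + 0.2250 × 0.5091 = 0.38221474 + 0.11454750 = 0.49676224
  P(H|E) = 0.38221474 / 0.49676224 = 0.7694

Final posterior: 0.7694


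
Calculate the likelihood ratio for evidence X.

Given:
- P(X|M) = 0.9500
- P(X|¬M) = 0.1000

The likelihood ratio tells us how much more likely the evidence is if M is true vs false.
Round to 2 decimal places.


Likelihood Ratio (LR) = P(X|M) / P(X|¬M)

LR = 0.9500 / 0.1000
   = 9.50

The evidence is 9.50 times more likely if M is true than if M is false.
Because LR exceeds 1, X is evidence for M.


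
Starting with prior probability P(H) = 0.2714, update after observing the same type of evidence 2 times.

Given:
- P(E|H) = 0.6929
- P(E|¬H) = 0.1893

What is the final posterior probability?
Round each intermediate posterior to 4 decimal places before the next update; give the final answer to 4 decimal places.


Sequential Bayesian updating:

Initial prior: P(H) = 0.2714

Update 1:
  P(E) = 0.6929 × 0.2714 + 0.1893 × 0.7286 = 0.18805306 + 0.13792398 = 0.32597704
  P(H|E) = 0.18805306 / 0.32597704 = 0.5769

Update 2:
  P(E) = 0.6929 × 0.5769 + 0.1893 × 0.4231 = 0.39973401 + 0.08009283 = 0.47982684
  P(H|E) = 0.39973401 / 0.47982684 = 0.8331

Final posterior: 0.8331


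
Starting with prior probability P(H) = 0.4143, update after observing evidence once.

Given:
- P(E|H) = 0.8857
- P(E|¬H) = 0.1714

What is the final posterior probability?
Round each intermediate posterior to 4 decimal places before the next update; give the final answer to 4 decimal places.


Sequential Bayesian updating:

Initial prior: P(H) = 0.4143

Update 1:
  P(E) = 0.8857 × 0.4143 + 0.1714 × 0.5857 = 0.36694551 + 0.10038898 = 0.46733449
  P(H|E) = 0.36694551 / 0.46733449 = 0.7852

Final posterior: 0.7852


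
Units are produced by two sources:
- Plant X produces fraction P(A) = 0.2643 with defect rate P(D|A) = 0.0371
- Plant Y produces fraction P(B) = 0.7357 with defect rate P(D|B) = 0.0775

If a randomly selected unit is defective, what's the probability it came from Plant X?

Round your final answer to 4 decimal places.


Let A = from Plant X, D = defective

Given:
- P(A) = 0.2643, P(B) = 0.7357
- P(D|A) = 0.0371, P(D|B) = 0.0775

Step 1: Find P(D)
P(D) = P(D|A)P(A) + P(D|B)P(B)
     = 0.0371 × 0.2643 + 0.0775 × 0.7357
     = 0.00980553 + 0.05701675
     = 0.06682228

Step 2: Apply Bayes' theorem
P(A|D) = P(D|A)P(A) / P(D)
       = 0.00980553 / 0.06682228
       = 0.1467


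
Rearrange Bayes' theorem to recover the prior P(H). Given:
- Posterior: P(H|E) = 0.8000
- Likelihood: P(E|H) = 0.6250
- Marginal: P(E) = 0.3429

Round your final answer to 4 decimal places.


From Bayes' theorem: P(H|E) = P(E|H) × P(H) / P(E)

Rearranging for P(H):
P(H) = P(H|E) × P(E) / P(E|H)
     = 0.8000 × 0.3429 / 0.6250
     = 0.27432000 / 0.6250
     = 0.4389


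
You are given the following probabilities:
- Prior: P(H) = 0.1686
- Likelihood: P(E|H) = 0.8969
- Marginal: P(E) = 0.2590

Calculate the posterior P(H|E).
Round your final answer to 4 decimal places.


Using Bayes' theorem:

P(H|E) = P(E|H) × P(H) / P(E)
       = 0.8969 × 0.1686 / 0.2590
       = 0.15121734 / 0.2590
       = 0.5839

The evidence strengthens our belief in H.
Prior: 0.1686 → Posterior: 0.5839


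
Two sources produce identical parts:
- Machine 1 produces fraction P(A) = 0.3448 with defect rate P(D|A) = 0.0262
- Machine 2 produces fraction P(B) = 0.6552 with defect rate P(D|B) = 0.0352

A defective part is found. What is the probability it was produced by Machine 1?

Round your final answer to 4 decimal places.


Let A = from Machine 1, D = defective

Given:
- P(A) = 0.3448, P(B) = 0.6552
- P(D|A) = 0.0262, P(D|B) = 0.0352

Step 1: Find P(D)
P(D) = P(D|A)P(A) + P(D|B)P(B)
     = 0.0262 × 0.3448 + 0.0352 × 0.6552
     = 0.00903376 + 0.02306304
     = 0.03209680

Step 2: Apply Bayes' theorem
P(A|D) = P(D|A)P(A) / P(D)
       = 0.00903376 / 0.03209680
       = 0.2815


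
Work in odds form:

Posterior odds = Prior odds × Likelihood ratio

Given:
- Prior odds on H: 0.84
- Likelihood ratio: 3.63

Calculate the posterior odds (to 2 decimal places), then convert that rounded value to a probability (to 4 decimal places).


Step 1: Calculate posterior odds
Posterior odds = Prior odds × LR
               = 0.84 × 3.63
               = 3.05

Step 2: Convert to probability
P(H|E) = Posterior odds / (1 + Posterior odds)
       = 3.05 / (1 + 3.05)
       = 3.05 / 4.05
       = 0.7531

The evidence increased P(H) from 0.4565 to 0.7531.


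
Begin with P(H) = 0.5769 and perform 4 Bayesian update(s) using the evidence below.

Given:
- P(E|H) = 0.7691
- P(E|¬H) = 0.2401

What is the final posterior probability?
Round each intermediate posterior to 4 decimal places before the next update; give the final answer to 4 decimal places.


Sequential Bayesian updating:

Initial prior: P(H) = 0.5769

Update 1:
  P(E) = 0.7691 × 0.5769 + 0.2401 × 0.4231 = 0.44369379 + 0.10158631 = 0.54528010
  P(H|E) = 0.44369379 / 0.54528010 = 0.8137

Update 2:
  P(E) = 0.7691 × 0.8137 + 0.2401 × 0.1863 = 0.62581667 + 0.04473063 = 0.67054730
  P(H|E) = 0.62581667 / 0.67054730 = 0.9333

Update 3:
  P(E) = 0.7691 × 0.9333 + 0.2401 × 0.0667 = 0.71780103 + 0.01601467 = 0.73381570
  P(H|E) = 0.71780103 / 0.73381570 = 0.9782

Update 4:
  P(E) = 0.7691 × 0.9782 + 0.2401 × 0.0218 = 0.75233362 + 0.00523418 = 0.75756780
  P(H|E) = 0.75233362 / 0.75756780 = 0.9931

Final posterior: 0.9931


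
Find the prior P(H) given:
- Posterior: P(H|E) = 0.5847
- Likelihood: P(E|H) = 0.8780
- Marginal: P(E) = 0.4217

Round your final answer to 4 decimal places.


From Bayes' theorem: P(H|E) = P(E|H) × P(H) / P(E)

Rearranging for P(H):
P(H) = P(H|E) × P(E) / P(E|H)
     = 0.5847 × 0.4217 / 0.8780
     = 0.24656799 / 0.8780
     = 0.2808


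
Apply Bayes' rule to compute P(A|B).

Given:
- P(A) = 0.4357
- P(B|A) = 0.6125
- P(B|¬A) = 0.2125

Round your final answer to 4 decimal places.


Bayes' theorem: P(A|B) = P(B|A) × P(A) / P(B)

Step 1: Calculate P(B) using law of total probability
P(B) = P(B|A)P(A) + P(B|¬A)P(¬A)
     = 0.6125 × 0.4357 + 0.2125 × 0.5643
     = 0.26686625 + 0.11991375
     = 0.38678000

Step 2: Apply Bayes' theorem
P(A|B) = P(B|A) × P(A) / P(B)
       = 0.26686625 / 0.38678000
       = 0.6900


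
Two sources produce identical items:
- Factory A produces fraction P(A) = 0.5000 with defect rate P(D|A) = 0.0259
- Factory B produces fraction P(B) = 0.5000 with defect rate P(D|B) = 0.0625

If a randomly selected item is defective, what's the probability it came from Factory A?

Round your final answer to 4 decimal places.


Let A = from Factory A, D = defective

Given:
- P(A) = 0.5000, P(B) = 0.5000
- P(D|A) = 0.0259, P(D|B) = 0.0625

Step 1: Find P(D)
P(D) = P(D|A)P(A) + P(D|B)P(B)
     = 0.0259 × 0.5000 + 0.0625 × 0.5000
     = 0.01295000 + 0.03125000
     = 0.04420000

Step 2: Apply Bayes' theorem
P(A|D) = P(D|A)P(A) / P(D)
       = 0.01295000 / 0.04420000
       = 0.2930


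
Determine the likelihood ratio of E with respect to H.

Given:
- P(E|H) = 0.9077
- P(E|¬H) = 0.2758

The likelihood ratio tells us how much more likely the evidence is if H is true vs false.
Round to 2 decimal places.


Likelihood Ratio (LR) = P(E|H) / P(E|¬H)

LR = 0.9077 / 0.2758
   = 3.29

The evidence is 3.29 times more likely if H is true than if H is false.
LR > 1, so observing E raises the odds in favor of H.


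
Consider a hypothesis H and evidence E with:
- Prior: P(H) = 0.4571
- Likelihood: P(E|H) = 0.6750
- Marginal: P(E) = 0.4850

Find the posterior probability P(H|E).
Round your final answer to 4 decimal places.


Using Bayes' theorem:

P(H|E) = P(E|H) × P(H) / P(E)
       = 0.6750 × 0.4571 / 0.4850
       = 0.30854250 / 0.4850
       = 0.6362

The evidence strengthens our belief in H.
Prior: 0.4571 → Posterior: 0.6362


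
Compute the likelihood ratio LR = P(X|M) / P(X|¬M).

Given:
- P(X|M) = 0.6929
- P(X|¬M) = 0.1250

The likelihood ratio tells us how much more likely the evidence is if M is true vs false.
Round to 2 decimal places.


Likelihood Ratio (LR) = P(X|M) / P(X|¬M)

LR = 0.6929 / 0.1250
   = 5.54

The evidence is 5.54 times more likely if M is true than if M is false.
LR > 1, so observing X raises the odds in favor of M.


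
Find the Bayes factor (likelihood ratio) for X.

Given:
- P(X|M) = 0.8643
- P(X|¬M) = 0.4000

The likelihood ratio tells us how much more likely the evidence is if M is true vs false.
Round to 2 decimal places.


Likelihood Ratio (LR) = P(X|M) / P(X|¬M)

LR = 0.8643 / 0.4000
   = 2.16

The evidence is 2.16 times more likely if M is true than if M is false.
Because LR exceeds 1, X is evidence for M.


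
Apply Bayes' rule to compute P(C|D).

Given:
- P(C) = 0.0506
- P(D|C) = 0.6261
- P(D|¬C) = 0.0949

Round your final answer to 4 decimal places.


Bayes' theorem: P(C|D) = P(D|C) × P(C) / P(D)

Step 1: Calculate P(D) using law of total probability
P(D) = P(D|C)P(C) + P(D|¬C)P(¬C)
     = 0.6261 × 0.0506 + 0.0949 × 0.9494
     = 0.03168066 + 0.09009806
     = 0.12177872

Step 2: Apply Bayes' theorem
P(C|D) = P(D|C) × P(C) / P(D)
       = 0.03168066 / 0.12177872
       = 0.2601


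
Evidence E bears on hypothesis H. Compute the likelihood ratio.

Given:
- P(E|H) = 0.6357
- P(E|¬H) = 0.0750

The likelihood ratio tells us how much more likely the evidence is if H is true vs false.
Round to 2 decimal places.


Likelihood Ratio (LR) = P(E|H) / P(E|¬H)

LR = 0.6357 / 0.0750
   = 8.48

The evidence is 8.48 times more likely if H is true than if H is false.
Because LR exceeds 1, E is evidence for H.


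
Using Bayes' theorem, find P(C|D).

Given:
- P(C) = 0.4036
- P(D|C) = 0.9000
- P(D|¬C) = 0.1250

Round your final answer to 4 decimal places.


Bayes' theorem: P(C|D) = P(D|C) × P(C) / P(D)

Step 1: Calculate P(D) using law of total probability
P(D) = P(D|C)P(C) + P(D|¬C)P(¬C)
     = 0.9000 × 0.4036 + 0.1250 × 0.5964
     = 0.36324000 + 0.07455000
     = 0.43779000

Step 2: Apply Bayes' theorem
P(C|D) = P(D|C) × P(C) / P(D)
       = 0.36324000 / 0.43779000
       = 0.8297


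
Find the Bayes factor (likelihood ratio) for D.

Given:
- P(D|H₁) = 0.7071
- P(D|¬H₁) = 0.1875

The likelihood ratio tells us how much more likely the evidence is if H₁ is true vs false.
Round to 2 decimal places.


Likelihood Ratio (LR) = P(D|H₁) / P(D|¬H₁)

LR = 0.7071 / 0.1875
   = 3.77

The evidence is 3.77 times more likely if H₁ is true than if H₁ is false.
Because LR exceeds 1, D is evidence for H₁.


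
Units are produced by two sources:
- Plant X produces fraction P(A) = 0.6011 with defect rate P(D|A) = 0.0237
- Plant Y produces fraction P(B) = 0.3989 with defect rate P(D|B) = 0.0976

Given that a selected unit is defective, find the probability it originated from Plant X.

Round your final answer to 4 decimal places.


Let A = from Plant X, D = defective

Given:
- P(A) = 0.6011, P(B) = 0.3989
- P(D|A) = 0.0237, P(D|B) = 0.0976

Step 1: Find P(D)
P(D) = P(D|A)P(A) + P(D|B)P(B)
     = 0.0237 × 0.6011 + 0.0976 × 0.3989
     = 0.01424607 + 0.03893264
     = 0.05317871

Step 2: Apply Bayes' theorem
P(A|D) = P(D|A)P(A) / P(D)
       = 0.01424607 / 0.05317871
       = 0.2679


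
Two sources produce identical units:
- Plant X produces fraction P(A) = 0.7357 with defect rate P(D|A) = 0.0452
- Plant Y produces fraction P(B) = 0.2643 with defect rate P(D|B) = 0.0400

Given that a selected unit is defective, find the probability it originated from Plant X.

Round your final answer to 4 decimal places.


Let A = from Plant X, D = defective

Given:
- P(A) = 0.7357, P(B) = 0.2643
- P(D|A) = 0.0452, P(D|B) = 0.0400

Step 1: Find P(D)
P(D) = P(D|A)P(A) + P(D|B)P(B)
     = 0.0452 × 0.7357 + 0.0400 × 0.2643
     = 0.03325364 + 0.01057200
     = 0.04382564

Step 2: Apply Bayes' theorem
P(A|D) = P(D|A)P(A) / P(D)
       = 0.03325364 / 0.04382564
       = 0.7588


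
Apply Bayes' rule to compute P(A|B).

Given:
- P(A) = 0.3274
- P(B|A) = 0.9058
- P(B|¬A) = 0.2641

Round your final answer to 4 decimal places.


Bayes' theorem: P(A|B) = P(B|A) × P(A) / P(B)

Step 1: Calculate P(B) using law of total probability
P(B) = P(B|A)P(A) + P(B|¬A)P(¬A)
     = 0.9058 × 0.3274 + 0.2641 × 0.6726
     = 0.29655892 + 0.17763366
     = 0.47419258

Step 2: Apply Bayes' theorem
P(A|B) = P(B|A) × P(A) / P(B)
       = 0.29655892 / 0.47419258
       = 0.6254


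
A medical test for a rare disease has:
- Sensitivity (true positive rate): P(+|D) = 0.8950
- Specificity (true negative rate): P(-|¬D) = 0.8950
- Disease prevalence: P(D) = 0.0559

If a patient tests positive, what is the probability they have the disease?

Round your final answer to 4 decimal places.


Let D = has disease, + = positive test

Given:
- P(D) = 0.0559 (prevalence)
- P(+|D) = 0.8950 (sensitivity)
- P(-|¬D) = 0.8950 (specificity)
- P(+|¬D) = 0.1050 (false positive rate = 1 - specificity)

Step 1: Find P(+)
P(+) = P(+|D)P(D) + P(+|¬D)P(¬D)
     = 0.8950 × 0.0559 + 0.1050 × 0.9441
     = 0.05003050 + 0.09913050
     = 0.14916100

Step 2: Apply Bayes' theorem for P(D|+)
P(D|+) = P(+|D)P(D) / P(+)
       = 0.05003050 / 0.14916100
       = 0.3354
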